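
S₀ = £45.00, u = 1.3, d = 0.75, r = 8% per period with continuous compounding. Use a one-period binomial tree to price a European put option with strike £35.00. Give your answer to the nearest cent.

£0.45

Risk-neutral probability p = (e^0.08 − 0.75)/(1.3 − 0.75) = 0.3333/0.5500 = 0.6060
Terminal stock prices: S_u = 58.5, S_d = 33.75
Terminal payoffs (K − S): max(-23.5, 0) = 0, max(1.25, 0) = 1.25
Node 0 (S = 45): V_0 = e^(−0.08)·[0.6060·0.0000 + 0.3940·1.2500] = 0.4547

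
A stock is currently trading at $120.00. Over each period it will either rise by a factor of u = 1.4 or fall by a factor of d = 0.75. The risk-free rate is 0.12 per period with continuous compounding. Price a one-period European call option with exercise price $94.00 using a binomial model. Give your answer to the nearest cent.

Risk-neutral probability p = (e^0.12 − 0.75)/(1.4 − 0.75) = 0.3775/0.6500 = 0.5808
Terminal stock prices: S_u = 168, S_d = 90
Terminal payoffs (S − K): max(74, 0) = 74, max(-4, 0) = 0
Node 0 (S = 120): V_0 = e^(−0.12)·[0.5808·74.0000 + 0.4192·0.0000] = 38.1168

$38.12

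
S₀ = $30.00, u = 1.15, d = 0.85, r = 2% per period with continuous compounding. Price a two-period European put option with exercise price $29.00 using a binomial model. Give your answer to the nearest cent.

$1.32

Risk-neutral probability p = (e^0.02 − 0.85)/(1.15 − 0.85) = 0.1702/0.3000 = 0.5673
Terminal stock prices: S_uu = 39.67, S_ud = 29.32, S_dd = 21.67
Terminal payoffs (K − S): max(-10.67, 0) = 0, max(-0.325, 0) = 0, max(7.325, 0) = 7.325
Node u (S = 34.5): V_u = e^(−0.02)·[0.5673·0.0000 + 0.4327·0.0000] = 0.0000
Node d (S = 25.5): V_d = e^(−0.02)·[0.5673·0.0000 + 0.4327·7.3250] = 3.1065
Node 0 (S = 30): V_0 = e^(−0.02)·[0.5673·0.0000 + 0.4327·3.1065] = 1.3174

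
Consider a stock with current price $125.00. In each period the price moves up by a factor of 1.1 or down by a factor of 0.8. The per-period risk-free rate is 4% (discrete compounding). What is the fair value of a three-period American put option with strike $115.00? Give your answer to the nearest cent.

$3.65

Risk-neutral probability p = (1 + 0.04 − 0.8)/(1.1 − 0.8) = 0.2400/0.3000 = 0.8000
Terminal stock prices: S_uuu = 166.4, S_uud = 121, S_udd = 88, S_ddd = 64
Terminal payoffs (K − S): max(-51.38, 0) = 0, max(-6, 0) = 0, max(27, 0) = 27, max(51, 0) = 51
Node uu (S = 151.3): continuation = 1/1.04·[0.8000·0.0000 + 0.2000·0.0000] = 0.0000; exercise value = 0.0000 ≤ continuation, so V_uu = 0.0000
Node ud (S = 110): continuation = 1/1.04·[0.8000·0.0000 + 0.2000·27.0000] = 5.1923; exercise value = 5.0000 ≤ continuation, so V_ud = 5.1923
Node dd (S = 80): continuation = 1/1.04·[0.8000·27.0000 + 0.2000·51.0000] = 30.5769; exercise value = 35.0000 > continuation, so V_dd = 35.0000 (exercise)
Node u (S = 137.5): continuation = 1/1.04·[0.8000·0.0000 + 0.2000·5.1923] = 0.9985; exercise value = 0.0000 ≤ continuation, so V_u = 0.9985
Node d (S = 100): continuation = 1/1.04·[0.8000·5.1923 + 0.2000·35.0000] = 10.7249; exercise value = 15.0000 > continuation, so V_d = 15.0000 (exercise)
Node 0 (S = 125): continuation = 1/1.04·[0.8000·0.9985 + 0.2000·15.0000] = 3.6527; exercise value = 0.0000 ≤ continuation, so V_0 = 3.6527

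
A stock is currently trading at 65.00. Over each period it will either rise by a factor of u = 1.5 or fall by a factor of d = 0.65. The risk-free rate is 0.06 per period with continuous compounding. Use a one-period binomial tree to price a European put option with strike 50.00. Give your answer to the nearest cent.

Risk-neutral probability p = (e^0.06 − 0.65)/(1.5 − 0.65) = 0.4118/0.8500 = 0.4845
Terminal stock prices: S_u = 97.5, S_d = 42.25
Terminal payoffs (K − S): max(-47.5, 0) = 0, max(7.75, 0) = 7.75
Node 0 (S = 65): V_0 = e^(−0.06)·[0.4845·0.0000 + 0.5155·7.7500] = 3.7624

3.76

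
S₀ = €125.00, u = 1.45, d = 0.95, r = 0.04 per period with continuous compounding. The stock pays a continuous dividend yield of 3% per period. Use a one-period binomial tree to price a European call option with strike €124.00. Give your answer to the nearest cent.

€6.61

Per-period risk-free factor R = e^0.04 = 1.0408; dividend-adjusted growth = e^(0.04−0.03) = 1.0101.
Risk-neutral probability p = (1.0101 − 0.95)/(1.45 − 0.95) = 0.0601/0.5000 = 0.1201
Terminal stock prices: S_u = 181.2, S_d = 118.8
Terminal payoffs (S − K): max(57.25, 0) = 57.25, max(-5.25, 0) = 0
Node 0 (S = 125): V_0 = e^(−0.04)·[0.1201·57.2500 + 0.8799·0.0000] = 6.6061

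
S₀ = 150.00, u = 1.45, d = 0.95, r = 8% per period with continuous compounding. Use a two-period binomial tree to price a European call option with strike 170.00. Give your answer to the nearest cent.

21.01

Risk-neutral probability p = (e^0.08 − 0.95)/(1.45 − 0.95) = 0.1333/0.5000 = 0.2666
Terminal stock prices: S_uu = 315.4, S_ud = 206.6, S_dd = 135.4
Terminal payoffs (S − K): max(145.4, 0) = 145.4, max(36.62, 0) = 36.62, max(-34.62, 0) = 0
Node u (S = 217.5): V_u = e^(−0.08)·[0.2666·145.3750 + 0.7334·36.6250] = 60.5702
Node d (S = 142.5): V_d = e^(−0.08)·[0.2666·36.6250 + 0.7334·0.0000] = 9.0126
Node 0 (S = 150): V_0 = e^(−0.08)·[0.2666·60.5702 + 0.7334·9.0126] = 21.0070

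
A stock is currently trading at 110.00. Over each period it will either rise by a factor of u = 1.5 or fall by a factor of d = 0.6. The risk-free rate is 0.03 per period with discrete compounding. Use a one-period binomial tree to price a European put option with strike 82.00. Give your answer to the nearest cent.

Risk-neutral probability p = (1 + 0.03 − 0.6)/(1.5 − 0.6) = 0.4300/0.9000 = 0.4778
Terminal stock prices: S_u = 165, S_d = 66
Terminal payoffs (K − S): max(-83, 0) = 0, max(16, 0) = 16
Node 0 (S = 110): V_0 = 1/1.03·[0.4778·0.0000 + 0.5222·16.0000] = 8.1122

8.11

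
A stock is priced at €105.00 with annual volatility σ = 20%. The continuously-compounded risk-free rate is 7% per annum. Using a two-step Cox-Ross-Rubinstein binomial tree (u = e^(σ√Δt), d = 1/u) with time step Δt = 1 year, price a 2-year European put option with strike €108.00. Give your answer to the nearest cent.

CRR parameters: u = e^(σ√Δt) = e^(0.2·√1) = 1.2214, d = 1/u = 0.8187
Per-period rate: rΔt = 0.07·1 = 0.07, so R = e^0.07 = 1.0725
Risk-neutral probability p = (e^0.07 − 0.8187)/(1.2214 − 0.8187) = 0.2538/0.4027 = 0.6302
Terminal stock prices: S_uu = 156.6, S_ud = 105, S_dd = 70.38
Terminal payoffs (K − S): max(-48.64, 0) = 0, max(3, 0) = 3, max(37.62, 0) = 37.62
Node u (S = 128.2): V_u = e^(−0.07)·[0.6302·0.0000 + 0.3698·3.0000] = 1.0343
Node d (S = 85.97): V_d = e^(−0.07)·[0.6302·3.0000 + 0.3698·37.6164] = 14.7318
Node 0 (S = 105): V_0 = e^(−0.07)·[0.6302·1.0343 + 0.3698·14.7318] = 5.6868

€5.69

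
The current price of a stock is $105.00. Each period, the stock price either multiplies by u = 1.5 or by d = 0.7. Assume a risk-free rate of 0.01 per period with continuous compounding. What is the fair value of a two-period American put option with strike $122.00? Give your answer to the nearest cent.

$32.14

Risk-neutral probability p = (e^0.01 − 0.7)/(1.5 − 0.7) = 0.3101/0.8000 = 0.3876
Terminal stock prices: S_uu = 236.2, S_ud = 110.2, S_dd = 51.45
Terminal payoffs (K − S): max(-114.2, 0) = 0, max(11.75, 0) = 11.75, max(70.55, 0) = 70.55
Node u (S = 157.5): continuation = e^(−0.01)·[0.3876·0.0000 + 0.6124·11.7500] = 7.1245; exercise value = 0.0000 ≤ continuation, so V_u = 7.1245
Node d (S = 73.5): continuation = e^(−0.01)·[0.3876·11.7500 + 0.6124·70.5500] = 47.2861; exercise value = 48.5000 > continuation, so V_d = 48.5000 (exercise)
Node 0 (S = 105): continuation = e^(−0.01)·[0.3876·7.1245 + 0.6124·48.5000] = 32.1414; exercise value = 17.0000 ≤ continuation, so V_0 = 32.1414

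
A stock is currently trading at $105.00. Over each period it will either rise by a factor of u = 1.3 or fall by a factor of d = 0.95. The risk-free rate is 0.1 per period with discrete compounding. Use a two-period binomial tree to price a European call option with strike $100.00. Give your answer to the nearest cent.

Risk-neutral probability p = (1 + 0.1 − 0.95)/(1.3 − 0.95) = 0.1500/0.3500 = 0.4286
Terminal stock prices: S_uu = 177.5, S_ud = 129.7, S_dd = 94.76
Terminal payoffs (S − K): max(77.45, 0) = 77.45, max(29.67, 0) = 29.67, max(-5.237, 0) = 0
Node u (S = 136.5): V_u = 1/1.1·[0.4286·77.4500 + 0.5714·29.6750] = 45.5909
Node d (S = 99.75): V_d = 1/1.1·[0.4286·29.6750 + 0.5714·0.0000] = 11.5617
Node 0 (S = 105): V_0 = 1/1.1·[0.4286·45.5909 + 0.5714·11.5617] = 23.7688

$23.77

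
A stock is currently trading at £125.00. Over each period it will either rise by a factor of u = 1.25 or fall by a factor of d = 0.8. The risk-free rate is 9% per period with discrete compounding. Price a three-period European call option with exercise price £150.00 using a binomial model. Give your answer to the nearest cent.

Risk-neutral probability p = (1 + 0.09 − 0.8)/(1.25 − 0.8) = 0.2900/0.4500 = 0.6444
Terminal stock prices: S_uuu = 244.1, S_uud = 156.2, S_udd = 100, S_ddd = 64
Terminal payoffs (S − K): max(94.14, 0) = 94.14, max(6.25, 0) = 6.25, max(-50, 0) = 0, max(-86, 0) = 0
Node uu (S = 195.3): V_uu = 1/1.09·[0.6444·94.1406 + 0.3556·6.2500] = 57.6978
Node ud (S = 125): V_ud = 1/1.09·[0.6444·6.2500 + 0.3556·0.0000] = 3.6952
Node dd (S = 80): V_dd = 1/1.09·[0.6444·0.0000 + 0.3556·0.0000] = 0.0000
Node u (S = 156.2): V_u = 1/1.09·[0.6444·57.6978 + 0.3556·3.6952] = 35.3182
Node d (S = 100): V_d = 1/1.09·[0.6444·3.6952 + 0.3556·0.0000] = 2.1847
Node 0 (S = 125): V_0 = 1/1.09·[0.6444·35.3182 + 0.3556·2.1847] = 21.5940

£21.59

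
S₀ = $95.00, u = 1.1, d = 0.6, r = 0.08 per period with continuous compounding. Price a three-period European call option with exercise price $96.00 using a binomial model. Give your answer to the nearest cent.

$21.63

Risk-neutral probability p = (e^0.08 − 0.6)/(1.1 − 0.6) = 0.4833/0.5000 = 0.9666
Terminal stock prices: S_uuu = 126.4, S_uud = 68.97, S_udd = 37.62, S_ddd = 20.52
Terminal payoffs (S − K): max(30.45, 0) = 30.45, max(-27.03, 0) = 0, max(-58.38, 0) = 0, max(-75.48, 0) = 0
Node uu (S = 115): V_uu = e^(−0.08)·[0.9666·30.4450 + 0.0334·0.0000] = 27.1649
Node ud (S = 62.7): V_ud = e^(−0.08)·[0.9666·0.0000 + 0.0334·0.0000] = 0.0000
Node dd (S = 34.2): V_dd = e^(−0.08)·[0.9666·0.0000 + 0.0334·0.0000] = 0.0000
Node u (S = 104.5): V_u = e^(−0.08)·[0.9666·27.1649 + 0.0334·0.0000] = 24.2381
Node d (S = 57): V_d = e^(−0.08)·[0.9666·0.0000 + 0.0334·0.0000] = 0.0000
Node 0 (S = 95): V_0 = e^(−0.08)·[0.9666·24.2381 + 0.0334·0.0000] = 21.6267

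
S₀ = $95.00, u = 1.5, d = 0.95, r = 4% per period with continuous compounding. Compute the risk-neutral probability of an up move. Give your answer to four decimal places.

p = 0.1651

Risk-neutral probability p = (e^0.04 − 0.95)/(1.5 − 0.95) = 0.0908/0.5500 = 0.1651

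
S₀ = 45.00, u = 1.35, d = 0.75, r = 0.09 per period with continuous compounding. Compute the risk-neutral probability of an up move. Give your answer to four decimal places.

Risk-neutral probability p = (e^0.09 − 0.75)/(1.35 − 0.75) = 0.3442/0.6000 = 0.5736

p = 0.5736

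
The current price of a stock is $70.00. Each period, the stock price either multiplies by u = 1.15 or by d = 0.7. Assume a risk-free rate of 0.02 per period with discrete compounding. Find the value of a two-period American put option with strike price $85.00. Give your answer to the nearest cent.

Risk-neutral probability p = (1 + 0.02 − 0.7)/(1.15 − 0.7) = 0.3200/0.4500 = 0.7111
Terminal stock prices: S_uu = 92.57, S_ud = 56.35, S_dd = 34.3
Terminal payoffs (K − S): max(-7.575, 0) = 0, max(28.65, 0) = 28.65, max(50.7, 0) = 50.7
Node u (S = 80.5): continuation = 1/1.02·[0.7111·0.0000 + 0.2889·28.6500] = 8.1144; exercise value = 4.5000 ≤ continuation, so V_u = 8.1144
Node d (S = 49): continuation = 1/1.02·[0.7111·28.6500 + 0.2889·50.7000] = 34.3333; exercise value = 36.0000 > continuation, so V_d = 36.0000 (exercise)
Node 0 (S = 70): continuation = 1/1.02·[0.7111·8.1144 + 0.2889·36.0000] = 15.8532; exercise value = 15.0000 ≤ continuation, so V_0 = 15.8532

$15.85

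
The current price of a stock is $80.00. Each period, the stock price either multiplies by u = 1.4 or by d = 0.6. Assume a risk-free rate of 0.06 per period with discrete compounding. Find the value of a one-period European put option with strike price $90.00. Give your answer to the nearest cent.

Risk-neutral probability p = (1 + 0.06 − 0.6)/(1.4 − 0.6) = 0.4600/0.8000 = 0.5750
Terminal stock prices: S_u = 112, S_d = 48
Terminal payoffs (K − S): max(-22, 0) = 0, max(42, 0) = 42
Node 0 (S = 80): V_0 = 1/1.06·[0.5750·0.0000 + 0.4250·42.0000] = 16.8396

$16.84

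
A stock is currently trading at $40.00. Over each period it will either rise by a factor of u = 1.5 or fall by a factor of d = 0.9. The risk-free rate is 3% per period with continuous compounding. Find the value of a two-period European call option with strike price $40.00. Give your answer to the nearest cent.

$6.71

Risk-neutral probability p = (e^0.03 − 0.9)/(1.5 − 0.9) = 0.1305/0.6000 = 0.2174
Terminal stock prices: S_uu = 90, S_ud = 54, S_dd = 32.4
Terminal payoffs (S − K): max(50, 0) = 50, max(14, 0) = 14, max(-7.6, 0) = 0
Node u (S = 60): V_u = e^(−0.03)·[0.2174·50.0000 + 0.7826·14.0000] = 21.1822
Node d (S = 36): V_d = e^(−0.03)·[0.2174·14.0000 + 0.7826·0.0000] = 2.9540
Node 0 (S = 40): V_0 = e^(−0.03)·[0.2174·21.1822 + 0.7826·2.9540] = 6.7128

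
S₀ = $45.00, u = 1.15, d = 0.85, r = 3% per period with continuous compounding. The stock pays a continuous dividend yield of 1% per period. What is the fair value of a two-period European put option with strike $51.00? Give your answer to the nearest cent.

Per-period risk-free factor R = e^0.03 = 1.0305; dividend-adjusted growth = e^(0.03−0.01) = 1.0202.
Risk-neutral probability p = (1.0202 − 0.85)/(1.15 − 0.85) = 0.1702/0.3000 = 0.5673
Terminal stock prices: S_uu = 59.51, S_ud = 43.99, S_dd = 32.51
Terminal payoffs (K − S): max(-8.512, 0) = 0, max(7.013, 0) = 7.013, max(18.49, 0) = 18.49
Node u (S = 51.75): V_u = e^(−0.03)·[0.5673·0.0000 + 0.4327·7.0125] = 2.9444
Node d (S = 38.25): V_d = e^(−0.03)·[0.5673·7.0125 + 0.4327·18.4875] = 11.6233
Node 0 (S = 45): V_0 = e^(−0.03)·[0.5673·2.9444 + 0.4327·11.6233] = 6.5014

$6.50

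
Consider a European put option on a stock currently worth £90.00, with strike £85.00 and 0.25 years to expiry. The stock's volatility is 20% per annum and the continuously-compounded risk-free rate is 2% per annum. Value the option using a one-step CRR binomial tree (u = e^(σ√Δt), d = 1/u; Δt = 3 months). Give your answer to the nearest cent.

£1.77

CRR parameters: u = e^(σ√Δt) = e^(0.2·√0.25) = 1.1052, d = 1/u = 0.9048
Per-period rate: rΔt = 0.02·0.25 = 0.005, so R = e^0.005 = 1.0050
Risk-neutral probability p = (e^0.005 − 0.9048)/(1.1052 − 0.9048) = 0.1002/0.2003 = 0.5000
Terminal stock prices: S_u = 99.47, S_d = 81.44
Terminal payoffs (K − S): max(-14.47, 0) = 0, max(3.565, 0) = 3.565
Node 0 (S = 90): V_0 = e^(−0.005)·[0.5000·0.0000 + 0.5000·3.5646] = 1.7733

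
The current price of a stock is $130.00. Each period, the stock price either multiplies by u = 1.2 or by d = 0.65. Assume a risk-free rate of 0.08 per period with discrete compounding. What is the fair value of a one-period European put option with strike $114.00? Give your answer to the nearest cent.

Risk-neutral probability p = (1 + 0.08 − 0.65)/(1.2 − 0.65) = 0.4300/0.5500 = 0.7818
Terminal stock prices: S_u = 156, S_d = 84.5
Terminal payoffs (K − S): max(-42, 0) = 0, max(29.5, 0) = 29.5
Node 0 (S = 130): V_0 = 1/1.08·[0.7818·0.0000 + 0.2182·29.5000] = 5.9596

$5.96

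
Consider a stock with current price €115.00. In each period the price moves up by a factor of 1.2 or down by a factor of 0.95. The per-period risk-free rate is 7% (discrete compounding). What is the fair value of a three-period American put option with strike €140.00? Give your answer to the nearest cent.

Risk-neutral probability p = (1 + 0.07 − 0.95)/(1.2 − 0.95) = 0.1200/0.2500 = 0.4800
Terminal stock prices: S_uuu = 198.7, S_uud = 157.3, S_udd = 124.5, S_ddd = 98.6
Terminal payoffs (K − S): max(-58.72, 0) = 0, max(-17.32, 0) = 0, max(15.45, 0) = 15.45, max(41.4, 0) = 41.4
Node uu (S = 165.6): continuation = 1/1.07·[0.4800·0.0000 + 0.5200·0.0000] = 0.0000; exercise value = 0.0000 ≤ continuation, so V_uu = 0.0000
Node ud (S = 131.1): continuation = 1/1.07·[0.4800·0.0000 + 0.5200·15.4550] = 7.5108; exercise value = 8.9000 > continuation, so V_ud = 8.9000 (exercise)
Node dd (S = 103.8): continuation = 1/1.07·[0.4800·15.4550 + 0.5200·41.4019] = 27.0536; exercise value = 36.2125 > continuation, so V_dd = 36.2125 (exercise)
Node u (S = 138): continuation = 1/1.07·[0.4800·0.0000 + 0.5200·8.9000] = 4.3252; exercise value = 2.0000 ≤ continuation, so V_u = 4.3252
Node d (S = 109.2): continuation = 1/1.07·[0.4800·8.9000 + 0.5200·36.2125] = 21.5911; exercise value = 30.7500 > continuation, so V_d = 30.7500 (exercise)
Node 0 (S = 115): continuation = 1/1.07·[0.4800·4.3252 + 0.5200·30.7500] = 16.8842; exercise value = 25.0000 > continuation, so V_0 = 25.0000 (exercise)

€25.00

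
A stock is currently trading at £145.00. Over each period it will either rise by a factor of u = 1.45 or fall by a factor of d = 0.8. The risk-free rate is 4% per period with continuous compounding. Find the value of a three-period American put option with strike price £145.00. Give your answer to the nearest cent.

£21.82

Risk-neutral probability p = (e^0.04 − 0.8)/(1.45 − 0.8) = 0.2408/0.6500 = 0.3705
Terminal stock prices: S_uuu = 442.1, S_uud = 243.9, S_udd = 134.6, S_ddd = 74.24
Terminal payoffs (K − S): max(-297.1, 0) = 0, max(-98.89, 0) = 0, max(10.44, 0) = 10.44, max(70.76, 0) = 70.76
Node uu (S = 304.9): continuation = e^(−0.04)·[0.3705·0.0000 + 0.6295·0.0000] = 0.0000; exercise value = 0.0000 ≤ continuation, so V_uu = 0.0000
Node ud (S = 168.2): continuation = e^(−0.04)·[0.3705·0.0000 + 0.6295·10.4400] = 6.3145; exercise value = 0.0000 ≤ continuation, so V_ud = 6.3145
Node dd (S = 92.8): continuation = e^(−0.04)·[0.3705·10.4400 + 0.6295·70.7600] = 46.5145; exercise value = 52.2000 > continuation, so V_dd = 52.2000 (exercise)
Node u (S = 210.2): continuation = e^(−0.04)·[0.3705·0.0000 + 0.6295·6.3145] = 3.8193; exercise value = 0.0000 ≤ continuation, so V_u = 3.8193
Node d (S = 116): continuation = e^(−0.04)·[0.3705·6.3145 + 0.6295·52.2000] = 33.8202; exercise value = 29.0000 ≤ continuation, so V_d = 33.8202
Node 0 (S = 145): continuation = e^(−0.04)·[0.3705·3.8193 + 0.6295·33.8202] = 21.8152; exercise value = 0.0000 ≤ continuation, so V_0 = 21.8152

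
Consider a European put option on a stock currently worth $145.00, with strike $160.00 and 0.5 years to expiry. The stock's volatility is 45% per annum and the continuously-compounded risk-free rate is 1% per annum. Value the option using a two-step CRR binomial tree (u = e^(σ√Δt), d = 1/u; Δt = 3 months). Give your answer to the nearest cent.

$27.75

CRR parameters: u = e^(σ√Δt) = e^(0.45·√0.25) = 1.2523, d = 1/u = 0.7985
Per-period rate: rΔt = 0.01·0.25 = 0.0025, so R = e^0.0025 = 1.0025
Risk-neutral probability p = (e^0.0025 − 0.7985)/(1.2523 − 0.7985) = 0.2040/0.4538 = 0.4495
Terminal stock prices: S_uu = 227.4, S_ud = 145, S_dd = 92.46
Terminal payoffs (K − S): max(-67.41, 0) = 0, max(15, 0) = 15, max(67.54, 0) = 67.54
Node u (S = 181.6): V_u = e^(−0.0025)·[0.4495·0.0000 + 0.5505·15.0000] = 8.2369
Node d (S = 115.8): V_d = e^(−0.0025)·[0.4495·15.0000 + 0.5505·67.5439] = 43.8156
Node 0 (S = 145): V_0 = e^(−0.0025)·[0.4495·8.2369 + 0.5505·43.8156] = 27.7534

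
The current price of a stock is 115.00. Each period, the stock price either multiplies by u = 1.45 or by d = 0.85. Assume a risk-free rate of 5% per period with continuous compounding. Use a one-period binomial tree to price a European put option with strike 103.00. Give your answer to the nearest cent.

3.32

Risk-neutral probability p = (e^0.05 − 0.85)/(1.45 − 0.85) = 0.2013/0.6000 = 0.3355
Terminal stock prices: S_u = 166.8, S_d = 97.75
Terminal payoffs (K − S): max(-63.75, 0) = 0, max(5.25, 0) = 5.25
Node 0 (S = 115): V_0 = e^(−0.05)·[0.3355·0.0000 + 0.6645·5.2500] = 3.3187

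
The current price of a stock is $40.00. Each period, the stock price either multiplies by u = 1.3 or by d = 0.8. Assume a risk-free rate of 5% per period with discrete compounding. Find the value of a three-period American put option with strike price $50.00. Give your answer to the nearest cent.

$10.48

Risk-neutral probability p = (1 + 0.05 − 0.8)/(1.3 − 0.8) = 0.2500/0.5000 = 0.5000
Terminal stock prices: S_uuu = 87.88, S_uud = 54.08, S_udd = 33.28, S_ddd = 20.48
Terminal payoffs (K − S): max(-37.88, 0) = 0, max(-4.08, 0) = 0, max(16.72, 0) = 16.72, max(29.52, 0) = 29.52
Node uu (S = 67.6): continuation = 1/1.05·[0.5000·0.0000 + 0.5000·0.0000] = 0.0000; exercise value = 0.0000 ≤ continuation, so V_uu = 0.0000
Node ud (S = 41.6): continuation = 1/1.05·[0.5000·0.0000 + 0.5000·16.7200] = 7.9619; exercise value = 8.4000 > continuation, so V_ud = 8.4000 (exercise)
Node dd (S = 25.6): continuation = 1/1.05·[0.5000·16.7200 + 0.5000·29.5200] = 22.0190; exercise value = 24.4000 > continuation, so V_dd = 24.4000 (exercise)
Node u (S = 52): continuation = 1/1.05·[0.5000·0.0000 + 0.5000·8.4000] = 4.0000; exercise value = 0.0000 ≤ continuation, so V_u = 4.0000
Node d (S = 32): continuation = 1/1.05·[0.5000·8.4000 + 0.5000·24.4000] = 15.6190; exercise value = 18.0000 > continuation, so V_d = 18.0000 (exercise)
Node 0 (S = 40): continuation = 1/1.05·[0.5000·4.0000 + 0.5000·18.0000] = 10.4762; exercise value = 10.0000 ≤ continuation, so V_0 = 10.4762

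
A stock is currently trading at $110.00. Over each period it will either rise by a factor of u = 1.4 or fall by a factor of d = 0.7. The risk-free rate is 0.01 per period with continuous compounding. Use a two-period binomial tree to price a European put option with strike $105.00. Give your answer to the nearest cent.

Risk-neutral probability p = (e^0.01 − 0.7)/(1.4 − 0.7) = 0.3101/0.7000 = 0.4429
Terminal stock prices: S_uu = 215.6, S_ud = 107.8, S_dd = 53.9
Terminal payoffs (K − S): max(-110.6, 0) = 0, max(-2.8, 0) = 0, max(51.1, 0) = 51.1
Node u (S = 154): V_u = e^(−0.01)·[0.4429·0.0000 + 0.5571·0.0000] = 0.0000
Node d (S = 77): V_d = e^(−0.01)·[0.4429·0.0000 + 0.5571·51.1000] = 28.1831
Node 0 (S = 110): V_0 = e^(−0.01)·[0.4429·0.0000 + 0.5571·28.1831] = 15.5438

$15.54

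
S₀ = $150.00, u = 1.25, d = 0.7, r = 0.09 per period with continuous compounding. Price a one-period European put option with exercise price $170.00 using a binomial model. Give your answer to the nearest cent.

Risk-neutral probability p = (e^0.09 − 0.7)/(1.25 − 0.7) = 0.3942/0.5500 = 0.7167
Terminal stock prices: S_u = 187.5, S_d = 105
Terminal payoffs (K − S): max(-17.5, 0) = 0, max(65, 0) = 65
Node 0 (S = 150): V_0 = e^(−0.09)·[0.7167·0.0000 + 0.2833·65.0000] = 16.8307

$16.83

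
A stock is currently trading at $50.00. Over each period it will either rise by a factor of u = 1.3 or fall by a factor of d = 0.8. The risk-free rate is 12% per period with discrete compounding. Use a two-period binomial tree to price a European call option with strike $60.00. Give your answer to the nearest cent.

$8.00

Risk-neutral probability p = (1 + 0.12 − 0.8)/(1.3 − 0.8) = 0.3200/0.5000 = 0.6400
Terminal stock prices: S_uu = 84.5, S_ud = 52, S_dd = 32
Terminal payoffs (S − K): max(24.5, 0) = 24.5, max(-8, 0) = 0, max(-28, 0) = 0
Node u (S = 65): V_u = 1/1.12·[0.6400·24.5000 + 0.3600·0.0000] = 14.0000
Node d (S = 40): V_d = 1/1.12·[0.6400·0.0000 + 0.3600·0.0000] = 0.0000
Node 0 (S = 50): V_0 = 1/1.12·[0.6400·14.0000 + 0.3600·0.0000] = 8.0000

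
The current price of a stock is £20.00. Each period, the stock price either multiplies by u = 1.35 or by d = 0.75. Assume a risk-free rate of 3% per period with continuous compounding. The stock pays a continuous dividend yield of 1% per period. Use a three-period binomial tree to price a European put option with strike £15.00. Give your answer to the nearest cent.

£1.00

Per-period risk-free factor R = e^0.03 = 1.0305; dividend-adjusted growth = e^(0.03−0.01) = 1.0202.
Risk-neutral probability p = (1.0202 − 0.75)/(1.35 − 0.75) = 0.2702/0.6000 = 0.4503
Terminal stock prices: S_uuu = 49.21, S_uud = 27.34, S_udd = 15.19, S_ddd = 8.438
Terminal payoffs (K − S): max(-34.21, 0) = 0, max(-12.34, 0) = 0, max(-0.1875, 0) = 0, max(6.562, 0) = 6.562
Node uu (S = 36.45): V_uu = e^(−0.03)·[0.4503·0.0000 + 0.5497·0.0000] = 0.0000
Node ud (S = 20.25): V_ud = e^(−0.03)·[0.4503·0.0000 + 0.5497·0.0000] = 0.0000
Node dd (S = 11.25): V_dd = e^(−0.03)·[0.4503·0.0000 + 0.5497·6.5625] = 3.5006
Node u (S = 27): V_u = e^(−0.03)·[0.4503·0.0000 + 0.5497·0.0000] = 0.0000
Node d (S = 15): V_d = e^(−0.03)·[0.4503·0.0000 + 0.5497·3.5006] = 1.8673
Node 0 (S = 20): V_0 = e^(−0.03)·[0.4503·0.0000 + 0.5497·1.8673] = 0.9960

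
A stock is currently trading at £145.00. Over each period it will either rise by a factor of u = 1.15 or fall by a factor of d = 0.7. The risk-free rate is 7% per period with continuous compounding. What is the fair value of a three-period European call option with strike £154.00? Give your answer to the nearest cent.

Risk-neutral probability p = (e^0.07 − 0.7)/(1.15 − 0.7) = 0.3725/0.4500 = 0.8278
Terminal stock prices: S_uuu = 220.5, S_uud = 134.2, S_udd = 81.71, S_ddd = 49.73
Terminal payoffs (S − K): max(66.53, 0) = 66.53, max(-19.77, 0) = 0, max(-72.29, 0) = 0, max(-104.3, 0) = 0
Node uu (S = 191.8): V_uu = e^(−0.07)·[0.8278·66.5269 + 0.1722·0.0000] = 51.3476
Node ud (S = 116.7): V_ud = e^(−0.07)·[0.8278·0.0000 + 0.1722·0.0000] = 0.0000
Node dd (S = 71.05): V_dd = e^(−0.07)·[0.8278·0.0000 + 0.1722·0.0000] = 0.0000
Node u (S = 166.8): V_u = e^(−0.07)·[0.8278·51.3476 + 0.1722·0.0000] = 39.6317
Node d (S = 101.5): V_d = e^(−0.07)·[0.8278·0.0000 + 0.1722·0.0000] = 0.0000
Node 0 (S = 145): V_0 = e^(−0.07)·[0.8278·39.6317 + 0.1722·0.0000] = 30.5890

£30.59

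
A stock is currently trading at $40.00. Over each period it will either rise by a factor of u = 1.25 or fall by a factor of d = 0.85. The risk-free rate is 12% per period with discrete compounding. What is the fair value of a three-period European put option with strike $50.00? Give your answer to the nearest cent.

$2.73

Risk-neutral probability p = (1 + 0.12 − 0.85)/(1.25 − 0.85) = 0.2700/0.4000 = 0.6750
Terminal stock prices: S_uuu = 78.12, S_uud = 53.12, S_udd = 36.12, S_ddd = 24.56
Terminal payoffs (K − S): max(-28.12, 0) = 0, max(-3.125, 0) = 0, max(13.88, 0) = 13.88, max(25.44, 0) = 25.44
Node uu (S = 62.5): V_uu = 1/1.12·[0.6750·0.0000 + 0.3250·0.0000] = 0.0000
Node ud (S = 42.5): V_ud = 1/1.12·[0.6750·0.0000 + 0.3250·13.8750] = 4.0262
Node dd (S = 28.9): V_dd = 1/1.12·[0.6750·13.8750 + 0.3250·25.4350] = 15.7429
Node u (S = 50): V_u = 1/1.12·[0.6750·0.0000 + 0.3250·4.0262] = 1.1683
Node d (S = 34): V_d = 1/1.12·[0.6750·4.0262 + 0.3250·15.7429] = 6.9948
Node 0 (S = 40): V_0 = 1/1.12·[0.6750·1.1683 + 0.3250·6.9948] = 2.7339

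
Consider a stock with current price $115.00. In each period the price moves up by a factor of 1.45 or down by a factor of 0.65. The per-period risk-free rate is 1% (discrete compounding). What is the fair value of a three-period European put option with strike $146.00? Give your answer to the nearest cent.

$48.42

Risk-neutral probability p = (1 + 0.01 − 0.65)/(1.45 − 0.65) = 0.3600/0.8000 = 0.4500
Terminal stock prices: S_uuu = 350.6, S_uud = 157.2, S_udd = 70.45, S_ddd = 31.58
Terminal payoffs (K − S): max(-204.6, 0) = 0, max(-11.16, 0) = 0, max(75.55, 0) = 75.55, max(114.4, 0) = 114.4
Node uu (S = 241.8): V_uu = 1/1.01·[0.4500·0.0000 + 0.5500·0.0000] = 0.0000
Node ud (S = 108.4): V_ud = 1/1.01·[0.4500·0.0000 + 0.5500·75.5481] = 41.1401
Node dd (S = 48.59): V_dd = 1/1.01·[0.4500·75.5481 + 0.5500·114.4181] = 95.9670
Node u (S = 166.8): V_u = 1/1.01·[0.4500·0.0000 + 0.5500·41.1401] = 22.4030
Node d (S = 74.75): V_d = 1/1.01·[0.4500·41.1401 + 0.5500·95.9670] = 70.5890
Node 0 (S = 115): V_0 = 1/1.01·[0.4500·22.4030 + 0.5500·70.5890] = 48.4211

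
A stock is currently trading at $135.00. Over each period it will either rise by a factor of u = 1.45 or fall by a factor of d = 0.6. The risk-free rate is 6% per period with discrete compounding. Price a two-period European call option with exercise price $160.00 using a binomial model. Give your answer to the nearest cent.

Risk-neutral probability p = (1 + 0.06 − 0.6)/(1.45 − 0.6) = 0.4600/0.8500 = 0.5412
Terminal stock prices: S_uu = 283.8, S_ud = 117.4, S_dd = 48.6
Terminal payoffs (S − K): max(123.8, 0) = 123.8, max(-42.55, 0) = 0, max(-111.4, 0) = 0
Node u (S = 195.8): V_u = 1/1.06·[0.5412·123.8375 + 0.4588·0.0000] = 63.2245
Node d (S = 81): V_d = 1/1.06·[0.5412·0.0000 + 0.4588·0.0000] = 0.0000
Node 0 (S = 135): V_0 = 1/1.06·[0.5412·63.2245 + 0.4588·0.0000] = 32.2789

$32.28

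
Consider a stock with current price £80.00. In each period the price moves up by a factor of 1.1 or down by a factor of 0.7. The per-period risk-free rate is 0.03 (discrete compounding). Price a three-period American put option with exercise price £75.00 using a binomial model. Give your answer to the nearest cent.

Risk-neutral probability p = (1 + 0.03 − 0.7)/(1.1 − 0.7) = 0.3300/0.4000 = 0.8250
Terminal stock prices: S_uuu = 106.5, S_uud = 67.76, S_udd = 43.12, S_ddd = 27.44
Terminal payoffs (K − S): max(-31.48, 0) = 0, max(7.24, 0) = 7.24, max(31.88, 0) = 31.88, max(47.56, 0) = 47.56
Node uu (S = 96.8): continuation = 1/1.03·[0.8250·0.0000 + 0.1750·7.2400] = 1.2301; exercise value = 0.0000 ≤ continuation, so V_uu = 1.2301
Node ud (S = 61.6): continuation = 1/1.03·[0.8250·7.2400 + 0.1750·31.8800] = 11.2155; exercise value = 13.4000 > continuation, so V_ud = 13.4000 (exercise)
Node dd (S = 39.2): continuation = 1/1.03·[0.8250·31.8800 + 0.1750·47.5600] = 33.6155; exercise value = 35.8000 > continuation, so V_dd = 35.8000 (exercise)
Node u (S = 88): continuation = 1/1.03·[0.8250·1.2301 + 0.1750·13.4000] = 3.2620; exercise value = 0.0000 ≤ continuation, so V_u = 3.2620
Node d (S = 56): continuation = 1/1.03·[0.8250·13.4000 + 0.1750·35.8000] = 16.8155; exercise value = 19.0000 > continuation, so V_d = 19.0000 (exercise)
Node 0 (S = 80): continuation = 1/1.03·[0.8250·3.2620 + 0.1750·19.0000] = 5.8409; exercise value = 0.0000 ≤ continuation, so V_0 = 5.8409

£5.84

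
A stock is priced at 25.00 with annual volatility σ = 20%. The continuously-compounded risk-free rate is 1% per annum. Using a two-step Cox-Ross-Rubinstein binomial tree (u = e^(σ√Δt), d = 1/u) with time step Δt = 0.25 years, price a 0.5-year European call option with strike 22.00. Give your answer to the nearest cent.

3.51

CRR parameters: u = e^(σ√Δt) = e^(0.2·√0.25) = 1.1052, d = 1/u = 0.9048
Per-period rate: rΔt = 0.01·0.25 = 0.0025, so R = e^0.0025 = 1.0025
Risk-neutral probability p = (e^0.0025 − 0.9048)/(1.1052 − 0.9048) = 0.0977/0.2003 = 0.4875
Terminal stock prices: S_uu = 30.54, S_ud = 25, S_dd = 20.47
Terminal payoffs (S − K): max(8.535, 0) = 8.535, max(3, 0) = 3, max(-1.532, 0) = 0
Node u (S = 27.63): V_u = e^(−0.0025)·[0.4875·8.5351 + 0.5125·3.0000] = 5.6842
Node d (S = 22.62): V_d = e^(−0.0025)·[0.4875·3.0000 + 0.5125·0.0000] = 1.4589
Node 0 (S = 25): V_0 = e^(−0.0025)·[0.4875·5.6842 + 0.5125·1.4589] = 3.5100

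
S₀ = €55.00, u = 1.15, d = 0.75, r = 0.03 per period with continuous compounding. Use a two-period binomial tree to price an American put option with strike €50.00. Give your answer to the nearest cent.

€3.04

Risk-neutral probability p = (e^0.03 − 0.75)/(1.15 − 0.75) = 0.2805/0.4000 = 0.7011
Terminal stock prices: S_uu = 72.74, S_ud = 47.44, S_dd = 30.94
Terminal payoffs (K − S): max(-22.74, 0) = 0, max(2.563, 0) = 2.563, max(19.06, 0) = 19.06
Node u (S = 63.25): continuation = e^(−0.03)·[0.7011·0.0000 + 0.2989·2.5625] = 0.7432; exercise value = 0.0000 ≤ continuation, so V_u = 0.7432
Node d (S = 41.25): continuation = e^(−0.03)·[0.7011·2.5625 + 0.2989·19.0625] = 7.2723; exercise value = 8.7500 > continuation, so V_d = 8.7500 (exercise)
Node 0 (S = 55): continuation = e^(−0.03)·[0.7011·0.7432 + 0.2989·8.7500] = 3.0435; exercise value = 0.0000 ≤ continuation, so V_0 = 3.0435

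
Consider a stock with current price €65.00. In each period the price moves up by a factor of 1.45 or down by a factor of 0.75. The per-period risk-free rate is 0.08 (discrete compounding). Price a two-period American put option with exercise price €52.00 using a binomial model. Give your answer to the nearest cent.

Risk-neutral probability p = (1 + 0.08 − 0.75)/(1.45 − 0.75) = 0.3300/0.7000 = 0.4714
Terminal stock prices: S_uu = 136.7, S_ud = 70.69, S_dd = 36.56
Terminal payoffs (K − S): max(-84.66, 0) = 0, max(-18.69, 0) = 0, max(15.44, 0) = 15.44
Node u (S = 94.25): continuation = 1/1.08·[0.4714·0.0000 + 0.5286·0.0000] = 0.0000; exercise value = 0.0000 ≤ continuation, so V_u = 0.0000
Node d (S = 48.75): continuation = 1/1.08·[0.4714·0.0000 + 0.5286·15.4375] = 7.5554; exercise value = 3.2500 ≤ continuation, so V_d = 7.5554
Node 0 (S = 65): continuation = 1/1.08·[0.4714·0.0000 + 0.5286·7.5554] = 3.6977; exercise value = 0.0000 ≤ continuation, so V_0 = 3.6977

€3.70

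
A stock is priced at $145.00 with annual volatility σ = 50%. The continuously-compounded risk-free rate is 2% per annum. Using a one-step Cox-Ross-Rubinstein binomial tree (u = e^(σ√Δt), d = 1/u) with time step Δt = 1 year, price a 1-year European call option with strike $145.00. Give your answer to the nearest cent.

CRR parameters: u = e^(σ√Δt) = e^(0.5·√1) = 1.6487, d = 1/u = 0.6065
Per-period rate: rΔt = 0.02·1 = 0.02, so R = e^0.02 = 1.0202
Risk-neutral probability p = (e^0.02 − 0.6065)/(1.6487 − 0.6065) = 0.4137/1.0422 = 0.3969
Terminal stock prices: S_u = 239.1, S_d = 87.95
Terminal payoffs (S − K): max(94.06, 0) = 94.06, max(-57.05, 0) = 0
Node 0 (S = 145): V_0 = e^(−0.02)·[0.3969·94.0646 + 0.6031·0.0000] = 36.5972

$36.60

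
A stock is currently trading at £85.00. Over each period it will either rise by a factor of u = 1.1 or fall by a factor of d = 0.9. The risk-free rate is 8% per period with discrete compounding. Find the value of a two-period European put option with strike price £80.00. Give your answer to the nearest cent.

Risk-neutral probability p = (1 + 0.08 − 0.9)/(1.1 − 0.9) = 0.1800/0.2000 = 0.9000
Terminal stock prices: S_uu = 102.9, S_ud = 84.15, S_dd = 68.85
Terminal payoffs (K − S): max(-22.85, 0) = 0, max(-4.15, 0) = 0, max(11.15, 0) = 11.15
Node u (S = 93.5): V_u = 1/1.08·[0.9000·0.0000 + 0.1000·0.0000] = 0.0000
Node d (S = 76.5): V_d = 1/1.08·[0.9000·0.0000 + 0.1000·11.1500] = 1.0324
Node 0 (S = 85): V_0 = 1/1.08·[0.9000·0.0000 + 0.1000·1.0324] = 0.0956

£0.10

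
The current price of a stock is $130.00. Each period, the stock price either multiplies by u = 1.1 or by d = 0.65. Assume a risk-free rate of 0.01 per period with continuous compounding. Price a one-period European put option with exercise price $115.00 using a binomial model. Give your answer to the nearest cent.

Risk-neutral probability p = (e^0.01 − 0.65)/(1.1 − 0.65) = 0.3601/0.4500 = 0.8001
Terminal stock prices: S_u = 143, S_d = 84.5
Terminal payoffs (K − S): max(-28, 0) = 0, max(30.5, 0) = 30.5
Node 0 (S = 130): V_0 = e^(−0.01)·[0.8001·0.0000 + 0.1999·30.5000] = 6.0359

$6.04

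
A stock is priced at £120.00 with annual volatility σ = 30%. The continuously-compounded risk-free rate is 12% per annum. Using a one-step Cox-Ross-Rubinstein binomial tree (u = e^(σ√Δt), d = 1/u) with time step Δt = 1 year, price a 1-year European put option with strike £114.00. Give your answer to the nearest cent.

CRR parameters: u = e^(σ√Δt) = e^(0.3·√1) = 1.3499, d = 1/u = 0.7408
Per-period rate: rΔt = 0.12·1 = 0.12, so R = e^0.12 = 1.1275
Risk-neutral probability p = (e^0.12 − 0.7408)/(1.3499 − 0.7408) = 0.3867/0.6090 = 0.6349
Terminal stock prices: S_u = 162, S_d = 88.9
Terminal payoffs (K − S): max(-47.98, 0) = 0, max(25.1, 0) = 25.1
Node 0 (S = 120): V_0 = e^(−0.12)·[0.6349·0.0000 + 0.3651·25.1018] = 8.1284

£8.13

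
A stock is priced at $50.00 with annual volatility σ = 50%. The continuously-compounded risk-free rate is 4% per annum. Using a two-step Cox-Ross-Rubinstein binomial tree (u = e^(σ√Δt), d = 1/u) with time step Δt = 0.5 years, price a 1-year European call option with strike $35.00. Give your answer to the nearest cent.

CRR parameters: u = e^(σ√Δt) = e^(0.5·√0.5) = 1.4241, d = 1/u = 0.7022
Per-period rate: rΔt = 0.04·0.5 = 0.02, so R = e^0.02 = 1.0202
Risk-neutral probability p = (e^0.02 − 0.7022)/(1.4241 − 0.7022) = 0.3180/0.7219 = 0.4405
Terminal stock prices: S_uu = 101.4, S_ud = 50, S_dd = 24.65
Terminal payoffs (S − K): max(66.41, 0) = 66.41, max(15, 0) = 15, max(-10.35, 0) = 0
Node u (S = 71.21): V_u = e^(−0.02)·[0.4405·66.4057 + 0.5595·15.0000] = 36.8990
Node d (S = 35.11): V_d = e^(−0.02)·[0.4405·15.0000 + 0.5595·0.0000] = 6.4767
Node 0 (S = 50): V_0 = e^(−0.02)·[0.4405·36.8990 + 0.5595·6.4767] = 19.4842

$19.48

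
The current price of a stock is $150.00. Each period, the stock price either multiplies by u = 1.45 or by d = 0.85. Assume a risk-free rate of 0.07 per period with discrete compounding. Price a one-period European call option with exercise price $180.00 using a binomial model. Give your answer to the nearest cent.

Risk-neutral probability p = (1 + 0.07 − 0.85)/(1.45 − 0.85) = 0.2200/0.6000 = 0.3667
Terminal stock prices: S_u = 217.5, S_d = 127.5
Terminal payoffs (S − K): max(37.5, 0) = 37.5, max(-52.5, 0) = 0
Node 0 (S = 150): V_0 = 1/1.07·[0.3667·37.5000 + 0.6333·0.0000] = 12.8505

$12.85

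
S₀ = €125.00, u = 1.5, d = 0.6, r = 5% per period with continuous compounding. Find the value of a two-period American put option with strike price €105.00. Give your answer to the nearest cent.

Risk-neutral probability p = (e^0.05 − 0.6)/(1.5 − 0.6) = 0.4513/0.9000 = 0.5014
Terminal stock prices: S_uu = 281.2, S_ud = 112.5, S_dd = 45
Terminal payoffs (K − S): max(-176.2, 0) = 0, max(-7.5, 0) = 0, max(60, 0) = 60
Node u (S = 187.5): continuation = e^(−0.05)·[0.5014·0.0000 + 0.4986·0.0000] = 0.0000; exercise value = 0.0000 ≤ continuation, so V_u = 0.0000
Node d (S = 75): continuation = e^(−0.05)·[0.5014·0.0000 + 0.4986·60.0000] = 28.4563; exercise value = 30.0000 > continuation, so V_d = 30.0000 (exercise)
Node 0 (S = 125): continuation = e^(−0.05)·[0.5014·0.0000 + 0.4986·30.0000] = 14.2281; exercise value = 0.0000 ≤ continuation, so V_0 = 14.2281

€14.23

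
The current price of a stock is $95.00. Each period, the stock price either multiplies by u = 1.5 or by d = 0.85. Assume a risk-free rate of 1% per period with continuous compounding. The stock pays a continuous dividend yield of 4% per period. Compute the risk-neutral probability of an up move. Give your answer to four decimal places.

Per-period risk-free factor R = e^0.01 = 1.0101; dividend-adjusted growth = e^(0.01−0.04) = 0.9704.
Risk-neutral probability p = (0.9704 − 0.85)/(1.5 − 0.85) = 0.1204/0.6500 = 0.1853

p = 0.1853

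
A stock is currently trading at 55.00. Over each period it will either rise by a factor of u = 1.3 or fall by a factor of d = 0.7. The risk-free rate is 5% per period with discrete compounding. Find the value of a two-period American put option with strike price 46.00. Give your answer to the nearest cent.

Risk-neutral probability p = (1 + 0.05 − 0.7)/(1.3 − 0.7) = 0.3500/0.6000 = 0.5833
Terminal stock prices: S_uu = 92.95, S_ud = 50.05, S_dd = 26.95
Terminal payoffs (K − S): max(-46.95, 0) = 0, max(-4.05, 0) = 0, max(19.05, 0) = 19.05
Node u (S = 71.5): continuation = 1/1.05·[0.5833·0.0000 + 0.4167·0.0000] = 0.0000; exercise value = 0.0000 ≤ continuation, so V_u = 0.0000
Node d (S = 38.5): continuation = 1/1.05·[0.5833·0.0000 + 0.4167·19.0500] = 7.5595; exercise value = 7.5000 ≤ continuation, so V_d = 7.5595
Node 0 (S = 55): continuation = 1/1.05·[0.5833·0.0000 + 0.4167·7.5595] = 2.9998; exercise value = 0.0000 ≤ continuation, so V_0 = 2.9998

3.00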